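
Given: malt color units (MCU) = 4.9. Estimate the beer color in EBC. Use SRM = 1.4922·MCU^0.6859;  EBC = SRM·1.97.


SRM = 1.4922·4.9^0.6859 = 4.4385
EBC = 4.4385·1.97

8.7438 EBC


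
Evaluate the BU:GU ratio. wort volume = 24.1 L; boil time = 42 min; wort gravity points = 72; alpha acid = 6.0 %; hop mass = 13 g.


U = 1.65·0.000125^(GP/1000)·(1−e^(−0.04t))/4.15;  IBU = (α/100)·m·U·1000/V;  BU:GU = IBU/GP
U = 1.65·0.000125^(72/1000)·(1−e^(−0.04·42))/4.15 = 0.1694
IBU = (6.0/100)·13·0.1694·1000/24.1 = 5.4817
BU:GU = 5.4817/72

0.0761


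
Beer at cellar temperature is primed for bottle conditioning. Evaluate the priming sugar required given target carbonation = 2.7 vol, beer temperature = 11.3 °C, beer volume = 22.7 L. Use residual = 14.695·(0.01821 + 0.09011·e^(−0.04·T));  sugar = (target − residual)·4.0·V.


residual = 14.695·(0.01821 + 0.09011·e^(−0.04·11.3)) = 1.1102
sugar = (2.7 − 1.1102)·4.0·22.7

144.3507 g


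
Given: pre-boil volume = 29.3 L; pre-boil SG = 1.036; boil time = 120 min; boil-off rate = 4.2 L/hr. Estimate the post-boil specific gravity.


V_post = V_pre − rate·(t/60);  SG_post = 1 + (SG_pre−1)·V_pre/V_post
V_post = 29.3 − 4.2·(120/60) = 20.9000
SG_post = 1 + (1.036 − 1)·29.3/20.9000

1.0505


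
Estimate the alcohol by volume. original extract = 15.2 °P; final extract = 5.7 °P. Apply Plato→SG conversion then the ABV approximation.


SG = 259/(259 − P);  ABV = (OG − FG)·131.25
OG = 259/(259 − 15.2) = 1.0623
FG = 259/(259 − 5.7) = 1.0225
ABV = (1.0623 − 1.0225)·131.25

5.2294 % ABV


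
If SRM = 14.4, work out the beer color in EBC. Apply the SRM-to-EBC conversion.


EBC = SRM · 1.97
EBC = 14.4 · 1.97

28.3680 EBC


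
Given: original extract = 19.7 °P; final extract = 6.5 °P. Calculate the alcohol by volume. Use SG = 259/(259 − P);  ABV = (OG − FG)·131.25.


OG = 259/(259 − 19.7) = 1.0823
FG = 259/(259 − 6.5) = 1.0257
ABV = (1.0823 − 1.0257)·131.25

7.4262 % ABV


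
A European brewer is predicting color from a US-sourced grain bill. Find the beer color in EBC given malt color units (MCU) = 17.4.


SRM = 1.4922·MCU^0.6859;  EBC = SRM·1.97
SRM = 1.4922·17.4^0.6859 = 10.5857
EBC = 10.5857·1.97

20.8538 EBC


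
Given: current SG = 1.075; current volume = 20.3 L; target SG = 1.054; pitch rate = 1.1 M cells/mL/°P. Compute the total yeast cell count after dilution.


V_w = V·((SG_c−1)/(SG_t−1)−1);  °P = 259 − 259/SG_t;  cells = rate·(V+V_w)·°P
V_w = 20.3·((1.075−1)/(1.054−1)−1) = 7.8944
V_final = 20.3 + 7.8944 = 28.1944
°P = 259 − 259/1.054 = 13.2694
cells = 1.1·28.1944·13.2694

411.5372 billion cells


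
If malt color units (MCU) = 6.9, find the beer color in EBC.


SRM = 1.4922·MCU^0.6859;  EBC = SRM·1.97
SRM = 1.4922·6.9^0.6859 = 5.6130
EBC = 5.6130·1.97

11.0576 EBC


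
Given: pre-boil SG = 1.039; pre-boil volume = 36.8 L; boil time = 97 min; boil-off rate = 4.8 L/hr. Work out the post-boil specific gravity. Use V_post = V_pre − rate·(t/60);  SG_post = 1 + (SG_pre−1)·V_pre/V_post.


V_post = 36.8 − 4.8·(97/60) = 29.0400
SG_post = 1 + (1.039 − 1)·36.8/29.0400

1.0494


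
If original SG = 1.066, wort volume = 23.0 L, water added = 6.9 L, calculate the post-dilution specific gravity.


SG_new = 1 + (SG_old − 1)·V_old/(V_old + V_water)
pts = (1.066 − 1)·1000·23.0/(23.0 + 6.9) = 50.7692
SG_new = 1 + 50.7692/1000

1.0508


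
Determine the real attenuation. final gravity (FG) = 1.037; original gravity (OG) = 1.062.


AA = (OG−FG)/(OG−1)·100;  RA = AA·0.8192
AA = (1.062 − 1.037)/(1.062 − 1)·100 = 40.3226
RA = 40.3226·0.8192

33.0323 %


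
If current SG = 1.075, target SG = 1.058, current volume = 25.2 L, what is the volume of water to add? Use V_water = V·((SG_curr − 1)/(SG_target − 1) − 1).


V_water = 25.2·((1.075 − 1)/(1.058 − 1) − 1)

7.3862 L


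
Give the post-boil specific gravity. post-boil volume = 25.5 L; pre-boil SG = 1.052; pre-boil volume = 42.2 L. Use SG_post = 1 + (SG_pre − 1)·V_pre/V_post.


pts_pre = (1.052 − 1)·1000 = 52.0000
pts_post = 52.0000·42.2/25.5 = 86.0549
SG_post = 1 + 86.0549/1000

1.0861


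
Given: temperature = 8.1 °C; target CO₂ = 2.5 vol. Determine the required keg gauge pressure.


psi = vols/(0.01821 + 0.09011·e^(−0.04·T)) − 14.695
psi = 2.5/(0.01821 + 0.09011·e^(−0.04·8.1)) − 14.695

15.2875 psi


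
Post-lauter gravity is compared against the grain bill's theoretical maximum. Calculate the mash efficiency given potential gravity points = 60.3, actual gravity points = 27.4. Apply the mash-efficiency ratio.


efficiency = actual / potential × 100
efficiency = 27.4 / 60.3 × 100

45.4395 %


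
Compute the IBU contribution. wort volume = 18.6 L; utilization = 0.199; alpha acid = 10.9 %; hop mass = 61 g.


IBU = (α/100)·mass·U·1000 / V
IBU = (10.9/100)·61·0.199·1000 / 18.6

71.1372 IBU


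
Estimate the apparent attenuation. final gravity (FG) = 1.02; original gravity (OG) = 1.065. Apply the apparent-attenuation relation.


AA = (OG − FG)/(OG − 1) · 100
AA = (1.065 − 1.02)/(1.065 − 1) · 100

69.2308 %


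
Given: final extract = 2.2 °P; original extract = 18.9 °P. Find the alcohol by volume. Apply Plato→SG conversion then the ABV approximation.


SG = 259/(259 − P);  ABV = (OG − FG)·131.25
OG = 259/(259 − 18.9) = 1.0787
FG = 259/(259 − 2.2) = 1.0086
ABV = (1.0787 − 1.0086)·131.25

9.2072 % ABV


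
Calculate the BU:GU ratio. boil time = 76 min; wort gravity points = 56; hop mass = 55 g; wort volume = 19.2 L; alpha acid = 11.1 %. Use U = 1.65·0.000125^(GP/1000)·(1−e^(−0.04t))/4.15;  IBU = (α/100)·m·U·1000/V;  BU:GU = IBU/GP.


U = 1.65·0.000125^(56/1000)·(1−e^(−0.04·76))/4.15 = 0.2289
IBU = (11.1/100)·55·0.2289·1000/19.2 = 72.7712
BU:GU = 72.7712/56

1.2995


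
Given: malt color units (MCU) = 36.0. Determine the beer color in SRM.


SRM = 1.4922 · MCU^0.6859
SRM = 1.4922 · 36.0^0.6859

17.4299 SRM


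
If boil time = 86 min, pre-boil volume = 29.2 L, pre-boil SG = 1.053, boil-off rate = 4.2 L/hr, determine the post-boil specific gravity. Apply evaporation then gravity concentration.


V_post = V_pre − rate·(t/60);  SG_post = 1 + (SG_pre−1)·V_pre/V_post
V_post = 29.2 − 4.2·(86/60) = 23.1800
SG_post = 1 + (1.053 − 1)·29.2/23.1800

1.0668


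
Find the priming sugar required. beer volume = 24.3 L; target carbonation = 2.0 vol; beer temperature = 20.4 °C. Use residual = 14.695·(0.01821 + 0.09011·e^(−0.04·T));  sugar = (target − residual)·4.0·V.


residual = 14.695·(0.01821 + 0.09011·e^(−0.04·20.4)) = 0.8531
sugar = (2.0 − 0.8531)·4.0·24.3

111.4750 g


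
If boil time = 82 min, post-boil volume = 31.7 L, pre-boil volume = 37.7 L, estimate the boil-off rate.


rate = (V_pre − V_post) / (t_min/60)
rate = (37.7 − 31.7) / (82/60)

4.3902 L/hr


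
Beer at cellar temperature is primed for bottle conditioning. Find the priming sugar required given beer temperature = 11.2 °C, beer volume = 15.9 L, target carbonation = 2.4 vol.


residual = 14.695·(0.01821 + 0.09011·e^(−0.04·T));  sugar = (target − residual)·4.0·V
residual = 14.695·(0.01821 + 0.09011·e^(−0.04·11.2)) = 1.1136
sugar = (2.4 − 1.1136)·4.0·15.9

81.8143 g


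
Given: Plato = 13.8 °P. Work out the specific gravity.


SG = 259/(259 − P)
SG = 259/(259 − 13.8)

1.0563


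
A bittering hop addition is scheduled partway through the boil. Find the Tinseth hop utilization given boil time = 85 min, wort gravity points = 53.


U = 1.65·0.000125^(GP/1000) · (1 − e^(−0.04·t))/4.15
bigness = 1.65·0.000125^(53/1000) = 1.0248
boil_factor = (1 − e^(−0.04·85))/4.15 = 0.2329
U = 1.0248 · 0.2329

0.2387


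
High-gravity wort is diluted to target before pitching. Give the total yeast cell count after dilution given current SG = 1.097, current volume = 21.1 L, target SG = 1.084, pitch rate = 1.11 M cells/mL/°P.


V_w = V·((SG_c−1)/(SG_t−1)−1);  °P = 259 − 259/SG_t;  cells = rate·(V+V_w)·°P
V_w = 21.1·((1.097−1)/(1.084−1)−1) = 3.2655
V_final = 21.1 + 3.2655 = 24.3655
°P = 259 − 259/1.084 = 20.0701
cells = 1.11·24.3655·20.0701

542.8098 billion cells


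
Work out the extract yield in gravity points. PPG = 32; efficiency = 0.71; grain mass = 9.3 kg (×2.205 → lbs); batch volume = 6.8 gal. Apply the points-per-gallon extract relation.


points = lbs × PPG × eff / vol
lbs = 9.3 × 2.205 = 20.5065
points = 20.5065 × 32 × 0.71 / 6.8

68.5158 points


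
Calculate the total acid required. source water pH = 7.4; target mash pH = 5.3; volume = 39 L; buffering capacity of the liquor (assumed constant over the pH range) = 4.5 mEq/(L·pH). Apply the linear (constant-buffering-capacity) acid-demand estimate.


acid = buffering capacity · (pH_source − pH_target) · V
acid = 4.5 · (7.4 − 5.3) · 39

368.5500 mEq


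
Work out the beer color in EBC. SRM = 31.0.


EBC = SRM · 1.97
EBC = 31.0 · 1.97

61.0700 EBC


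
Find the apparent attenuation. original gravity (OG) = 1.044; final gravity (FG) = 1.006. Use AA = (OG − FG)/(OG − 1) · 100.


AA = (1.044 − 1.006)/(1.044 − 1) · 100

86.3636 %


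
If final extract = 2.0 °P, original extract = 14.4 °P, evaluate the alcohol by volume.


SG = 259/(259 − P);  ABV = (OG − FG)·131.25
OG = 259/(259 − 14.4) = 1.0589
FG = 259/(259 − 2.0) = 1.0078
ABV = (1.0589 − 1.0078)·131.25

6.7055 % ABV


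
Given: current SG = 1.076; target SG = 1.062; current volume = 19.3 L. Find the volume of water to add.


V_water = V·((SG_curr − 1)/(SG_target − 1) − 1)
V_water = 19.3·((1.076 − 1)/(1.062 − 1) − 1)

4.3581 L


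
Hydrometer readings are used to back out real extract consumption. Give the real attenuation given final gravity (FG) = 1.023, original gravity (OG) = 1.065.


AA = (OG−FG)/(OG−1)·100;  RA = AA·0.8192
AA = (1.065 − 1.023)/(1.065 − 1)·100 = 64.6154
RA = 64.6154·0.8192

52.9329 %


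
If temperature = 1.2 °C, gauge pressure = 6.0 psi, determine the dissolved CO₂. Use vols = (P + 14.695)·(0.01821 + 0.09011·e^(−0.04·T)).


vols = (6.0 + 14.695)·(0.01821 + 0.09011·e^(−0.04·1.2))

2.1543 volumes


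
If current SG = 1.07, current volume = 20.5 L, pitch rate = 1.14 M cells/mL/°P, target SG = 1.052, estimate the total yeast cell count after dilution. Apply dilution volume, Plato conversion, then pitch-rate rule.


V_w = V·((SG_c−1)/(SG_t−1)−1);  °P = 259 − 259/SG_t;  cells = rate·(V+V_w)·°P
V_w = 20.5·((1.07−1)/(1.052−1)−1) = 7.0962
V_final = 20.5 + 7.0962 = 27.5962
°P = 259 − 259/1.052 = 12.8023
cells = 1.14·27.5962·12.8023

402.7548 billion cells


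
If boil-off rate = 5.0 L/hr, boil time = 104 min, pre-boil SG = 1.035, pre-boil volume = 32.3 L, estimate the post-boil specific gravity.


V_post = V_pre − rate·(t/60);  SG_post = 1 + (SG_pre−1)·V_pre/V_post
V_post = 32.3 − 5.0·(104/60) = 23.6333
SG_post = 1 + (1.035 − 1)·32.3/23.6333

1.0478


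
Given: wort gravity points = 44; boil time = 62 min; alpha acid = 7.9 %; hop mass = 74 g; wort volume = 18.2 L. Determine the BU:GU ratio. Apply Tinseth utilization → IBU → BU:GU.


U = 1.65·0.000125^(GP/1000)·(1−e^(−0.04t))/4.15;  IBU = (α/100)·m·U·1000/V;  BU:GU = IBU/GP
U = 1.65·0.000125^(44/1000)·(1−e^(−0.04·62))/4.15 = 0.2453
IBU = (7.9/100)·74·0.2453·1000/18.2 = 78.7961
BU:GU = 78.7961/44

1.7908


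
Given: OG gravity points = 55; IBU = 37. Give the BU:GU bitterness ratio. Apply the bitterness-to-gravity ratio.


BU:GU = IBU / OG_points
BU:GU = 37 / 55

0.6727


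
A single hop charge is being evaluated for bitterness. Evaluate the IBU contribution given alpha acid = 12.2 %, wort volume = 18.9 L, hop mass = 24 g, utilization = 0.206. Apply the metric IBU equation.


IBU = (α/100)·mass·U·1000 / V
IBU = (12.2/100)·24·0.206·1000 / 18.9

31.9137 IBU


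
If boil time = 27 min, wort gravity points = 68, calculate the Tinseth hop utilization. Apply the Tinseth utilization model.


U = 1.65·0.000125^(GP/1000) · (1 − e^(−0.04·t))/4.15
bigness = 1.65·0.000125^(68/1000) = 0.8955
boil_factor = (1 − e^(−0.04·27))/4.15 = 0.1591
U = 0.8955 · 0.1591

0.1425


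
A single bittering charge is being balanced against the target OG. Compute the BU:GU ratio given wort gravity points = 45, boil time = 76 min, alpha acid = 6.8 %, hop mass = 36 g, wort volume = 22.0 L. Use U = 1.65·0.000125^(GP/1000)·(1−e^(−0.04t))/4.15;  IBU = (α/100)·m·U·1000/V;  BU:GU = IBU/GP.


U = 1.65·0.000125^(45/1000)·(1−e^(−0.04·76))/4.15 = 0.2526
IBU = (6.8/100)·36·0.2526·1000/22.0 = 28.1124
BU:GU = 28.1124/45

0.6247


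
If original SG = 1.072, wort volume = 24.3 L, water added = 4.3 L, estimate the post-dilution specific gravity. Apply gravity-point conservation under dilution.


SG_new = 1 + (SG_old − 1)·V_old/(V_old + V_water)
pts = (1.072 − 1)·1000·24.3/(24.3 + 4.3) = 61.1748
SG_new = 1 + 61.1748/1000

1.0612


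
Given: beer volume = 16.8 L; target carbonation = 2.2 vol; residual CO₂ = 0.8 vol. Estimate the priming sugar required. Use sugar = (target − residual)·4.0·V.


sugar = (2.2 − 0.8)·4.0·16.8

94.0800 g


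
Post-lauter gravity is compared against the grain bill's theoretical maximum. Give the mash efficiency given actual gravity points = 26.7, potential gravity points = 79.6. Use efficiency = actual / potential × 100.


efficiency = 26.7 / 79.6 × 100

33.5427 %


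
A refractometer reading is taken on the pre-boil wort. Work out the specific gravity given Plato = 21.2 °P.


SG = 259/(259 − P)
SG = 259/(259 − 21.2)

1.0892


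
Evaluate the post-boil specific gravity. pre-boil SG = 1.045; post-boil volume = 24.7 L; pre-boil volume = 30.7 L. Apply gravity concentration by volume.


SG_post = 1 + (SG_pre − 1)·V_pre/V_post
pts_pre = (1.045 − 1)·1000 = 45.0000
pts_post = 45.0000·30.7/24.7 = 55.9312
SG_post = 1 + 55.9312/1000

1.0559


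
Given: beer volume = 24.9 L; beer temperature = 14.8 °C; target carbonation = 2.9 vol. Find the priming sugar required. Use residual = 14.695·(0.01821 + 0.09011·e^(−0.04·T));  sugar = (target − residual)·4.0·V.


residual = 14.695·(0.01821 + 0.09011·e^(−0.04·14.8)) = 1.0002
sugar = (2.9 − 1.0002)·4.0·24.9

189.2250 g


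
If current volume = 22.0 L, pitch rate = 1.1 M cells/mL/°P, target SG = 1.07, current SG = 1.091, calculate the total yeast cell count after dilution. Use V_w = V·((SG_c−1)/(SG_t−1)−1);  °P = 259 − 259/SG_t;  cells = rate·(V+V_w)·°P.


V_w = 22.0·((1.091−1)/(1.07−1)−1) = 6.6000
V_final = 22.0 + 6.6000 = 28.6000
°P = 259 − 259/1.07 = 16.9439
cells = 1.1·28.6000·16.9439

533.0559 billion cells


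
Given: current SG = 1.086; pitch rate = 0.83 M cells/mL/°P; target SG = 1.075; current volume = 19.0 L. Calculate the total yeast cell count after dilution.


V_w = V·((SG_c−1)/(SG_t−1)−1);  °P = 259 − 259/SG_t;  cells = rate·(V+V_w)·°P
V_w = 19.0·((1.086−1)/(1.075−1)−1) = 2.7867
V_final = 19.0 + 2.7867 = 21.7867
°P = 259 − 259/1.075 = 18.0698
cells = 0.83·21.7867·18.0698

326.7544 billion cells


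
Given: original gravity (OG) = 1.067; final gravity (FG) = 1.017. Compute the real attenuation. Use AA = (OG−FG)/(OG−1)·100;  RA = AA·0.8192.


AA = (1.067 − 1.017)/(1.067 − 1)·100 = 74.6269
RA = 74.6269·0.8192

61.1343 %


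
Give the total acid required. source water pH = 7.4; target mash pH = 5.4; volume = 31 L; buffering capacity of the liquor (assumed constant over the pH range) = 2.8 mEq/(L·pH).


acid = buffering capacity · (pH_source − pH_target) · V
acid = 2.8 · (7.4 − 5.4) · 31

173.6000 mEq


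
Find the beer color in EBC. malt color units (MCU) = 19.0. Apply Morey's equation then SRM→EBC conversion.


SRM = 1.4922·MCU^0.6859;  EBC = SRM·1.97
SRM = 1.4922·19.0^0.6859 = 11.2441
EBC = 11.2441·1.97

22.1508 EBC


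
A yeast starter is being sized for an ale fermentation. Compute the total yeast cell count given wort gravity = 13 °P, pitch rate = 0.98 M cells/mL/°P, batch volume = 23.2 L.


cells (billions) = rate · V_L · °P
cells = 0.98 · 23.2 · 13

295.5680 billion cells


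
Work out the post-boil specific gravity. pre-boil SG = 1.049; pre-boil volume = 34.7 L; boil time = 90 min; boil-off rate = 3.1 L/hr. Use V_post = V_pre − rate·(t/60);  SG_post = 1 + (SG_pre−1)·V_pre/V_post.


V_post = 34.7 − 3.1·(90/60) = 30.0500
SG_post = 1 + (1.049 − 1)·34.7/30.0500

1.0566


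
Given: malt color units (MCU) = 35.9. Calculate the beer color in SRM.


SRM = 1.4922 · MCU^0.6859
SRM = 1.4922 · 35.9^0.6859

17.3967 SRM


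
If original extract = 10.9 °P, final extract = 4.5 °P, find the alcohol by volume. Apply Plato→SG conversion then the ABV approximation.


SG = 259/(259 − P);  ABV = (OG − FG)·131.25
OG = 259/(259 − 10.9) = 1.0439
FG = 259/(259 − 4.5) = 1.0177
ABV = (1.0439 − 1.0177)·131.25

3.4456 % ABV


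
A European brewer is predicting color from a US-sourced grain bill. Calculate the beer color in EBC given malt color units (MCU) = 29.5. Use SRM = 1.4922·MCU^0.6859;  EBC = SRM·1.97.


SRM = 1.4922·29.5^0.6859 = 15.2047
EBC = 15.2047·1.97

29.9533 EBC


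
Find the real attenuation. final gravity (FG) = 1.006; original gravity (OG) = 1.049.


AA = (OG−FG)/(OG−1)·100;  RA = AA·0.8192
AA = (1.049 − 1.006)/(1.049 − 1)·100 = 87.7551
RA = 87.7551·0.8192

71.8890 %


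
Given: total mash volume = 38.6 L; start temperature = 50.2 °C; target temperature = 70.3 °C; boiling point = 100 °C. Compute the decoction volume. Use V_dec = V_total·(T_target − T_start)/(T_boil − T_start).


V_dec = 38.6·(70.3 − 50.2)/(100 − 50.2)

15.5795 L


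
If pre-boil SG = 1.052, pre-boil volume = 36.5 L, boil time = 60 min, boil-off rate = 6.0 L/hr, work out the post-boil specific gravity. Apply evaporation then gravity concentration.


V_post = V_pre − rate·(t/60);  SG_post = 1 + (SG_pre−1)·V_pre/V_post
V_post = 36.5 − 6.0·(60/60) = 30.5000
SG_post = 1 + (1.052 − 1)·36.5/30.5000

1.0622


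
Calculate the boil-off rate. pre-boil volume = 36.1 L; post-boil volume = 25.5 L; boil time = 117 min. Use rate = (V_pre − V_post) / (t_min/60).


rate = (36.1 − 25.5) / (117/60)

5.4359 L/hr


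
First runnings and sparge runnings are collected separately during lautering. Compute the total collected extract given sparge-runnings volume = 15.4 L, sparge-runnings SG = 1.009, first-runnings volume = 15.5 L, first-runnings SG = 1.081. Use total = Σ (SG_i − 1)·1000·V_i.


first = (1.081 − 1)·1000·15.5 = 1255.5000
sparge = (1.009 − 1)·1000·15.4 = 138.6000
total = 1255.5000 + 138.6000

1394.1000 gravity·L


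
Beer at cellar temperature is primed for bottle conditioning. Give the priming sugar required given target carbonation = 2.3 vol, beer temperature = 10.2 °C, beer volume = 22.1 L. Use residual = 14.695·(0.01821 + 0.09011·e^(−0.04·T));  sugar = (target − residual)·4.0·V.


residual = 14.695·(0.01821 + 0.09011·e^(−0.04·10.2)) = 1.1481
sugar = (2.3 − 1.1481)·4.0·22.1

101.8245 g


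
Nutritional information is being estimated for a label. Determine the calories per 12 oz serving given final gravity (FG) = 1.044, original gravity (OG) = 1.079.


ABW = (OG−FG)·131.25·0.79/FG;  °P = 259 − 259/SG (for OG→OE and FG→AE);  RE = 0.1808·OE + 0.8192·AE;  Cal = (6.9·ABW + 4·(RE−0.1))·FG·3.55
ABW = (1.079 − 1.044)·131.25·0.79/1.044 = 3.4761
OE = 259 − 259/1.079 = 18.9629 °P
AE = 259 − 259/1.044 = 10.9157 °P
RE = 0.1808·18.9629 + 0.8192·10.9157 = 12.3706 °P
Cal = (6.9·3.4761 + 4·(12.3706−0.1))·1.044·3.55

270.8038 kcal


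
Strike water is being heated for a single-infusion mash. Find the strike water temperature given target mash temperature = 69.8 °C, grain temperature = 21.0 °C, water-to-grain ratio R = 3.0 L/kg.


T_strike = (0.41/R)·(T_mash − T_grain) + T_mash
T_strike = (0.41/3.0)·(69.8 − 21.0) + 69.8

76.4693 °C


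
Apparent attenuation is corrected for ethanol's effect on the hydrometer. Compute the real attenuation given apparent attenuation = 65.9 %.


RA = AA · 0.8192
RA = 65.9 · 0.8192

53.9853 %


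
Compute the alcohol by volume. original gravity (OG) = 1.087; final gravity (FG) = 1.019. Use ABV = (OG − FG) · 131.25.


ABV = (1.087 − 1.019) · 131.25

8.9250 % ABV


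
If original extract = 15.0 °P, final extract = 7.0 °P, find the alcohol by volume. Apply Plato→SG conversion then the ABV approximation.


SG = 259/(259 − P);  ABV = (OG − FG)·131.25
OG = 259/(259 − 15.0) = 1.0615
FG = 259/(259 − 7.0) = 1.0278
ABV = (1.0615 − 1.0278)·131.25

4.4228 % ABV


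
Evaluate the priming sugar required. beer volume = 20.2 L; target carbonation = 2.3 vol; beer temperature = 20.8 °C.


residual = 14.695·(0.01821 + 0.09011·e^(−0.04·T));  sugar = (target − residual)·4.0·V
residual = 14.695·(0.01821 + 0.09011·e^(−0.04·20.8)) = 0.8438
sugar = (2.3 − 0.8438)·4.0·20.2

117.6574 g


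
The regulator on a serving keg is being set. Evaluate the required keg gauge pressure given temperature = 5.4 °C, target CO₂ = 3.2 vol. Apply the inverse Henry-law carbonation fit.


psi = vols/(0.01821 + 0.09011·e^(−0.04·T)) − 14.695
psi = 3.2/(0.01821 + 0.09011·e^(−0.04·5.4)) − 14.695

20.5415 psi


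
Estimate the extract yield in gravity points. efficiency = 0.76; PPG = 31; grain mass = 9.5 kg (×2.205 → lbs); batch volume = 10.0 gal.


points = lbs × PPG × eff / vol
lbs = 9.5 × 2.205 = 20.9475
points = 20.9475 × 31 × 0.76 / 10.0

49.3523 points


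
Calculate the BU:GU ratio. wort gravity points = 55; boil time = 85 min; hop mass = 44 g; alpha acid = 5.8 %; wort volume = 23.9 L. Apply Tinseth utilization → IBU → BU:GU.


U = 1.65·0.000125^(GP/1000)·(1−e^(−0.04t))/4.15;  IBU = (α/100)·m·U·1000/V;  BU:GU = IBU/GP
U = 1.65·0.000125^(55/1000)·(1−e^(−0.04·85))/4.15 = 0.2344
IBU = (5.8/100)·44·0.2344·1000/23.9 = 25.0327
BU:GU = 25.0327/55

0.4551


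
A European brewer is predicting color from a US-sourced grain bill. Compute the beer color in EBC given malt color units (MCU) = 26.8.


SRM = 1.4922·MCU^0.6859;  EBC = SRM·1.97
SRM = 1.4922·26.8^0.6859 = 14.2359
EBC = 14.2359·1.97

28.0447 EBC


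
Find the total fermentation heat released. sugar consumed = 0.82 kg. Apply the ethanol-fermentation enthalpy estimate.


Q = m_sugar · 590 kJ/kg
Q = 0.82 · 590

483.8000 kJ


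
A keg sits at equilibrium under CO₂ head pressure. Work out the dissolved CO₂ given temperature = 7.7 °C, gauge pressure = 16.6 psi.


vols = (P + 14.695)·(0.01821 + 0.09011·e^(−0.04·T))
vols = (16.6 + 14.695)·(0.01821 + 0.09011·e^(−0.04·7.7))

2.6423 volumes


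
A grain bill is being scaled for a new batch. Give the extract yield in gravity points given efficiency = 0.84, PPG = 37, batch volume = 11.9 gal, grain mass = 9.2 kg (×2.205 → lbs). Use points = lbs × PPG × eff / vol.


lbs = 9.2 × 2.205 = 20.2860
points = 20.2860 × 37 × 0.84 / 11.9

52.9823 points


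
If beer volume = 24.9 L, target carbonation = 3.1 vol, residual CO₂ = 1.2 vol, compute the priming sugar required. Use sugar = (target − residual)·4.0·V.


sugar = (3.1 − 1.2)·4.0·24.9

189.2400 g


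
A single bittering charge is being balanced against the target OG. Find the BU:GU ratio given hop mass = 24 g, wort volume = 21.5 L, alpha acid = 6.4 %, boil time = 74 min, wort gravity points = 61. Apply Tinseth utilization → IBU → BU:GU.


U = 1.65·0.000125^(GP/1000)·(1−e^(−0.04t))/4.15;  IBU = (α/100)·m·U·1000/V;  BU:GU = IBU/GP
U = 1.65·0.000125^(61/1000)·(1−e^(−0.04·74))/4.15 = 0.2179
IBU = (6.4/100)·24·0.2179·1000/21.5 = 15.5665
BU:GU = 15.5665/61

0.2552


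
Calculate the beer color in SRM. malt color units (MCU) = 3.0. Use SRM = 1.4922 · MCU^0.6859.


SRM = 1.4922 · 3.0^0.6859

3.1702 SRM


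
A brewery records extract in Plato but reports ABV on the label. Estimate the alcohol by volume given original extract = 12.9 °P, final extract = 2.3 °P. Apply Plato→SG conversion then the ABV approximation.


SG = 259/(259 − P);  ABV = (OG − FG)·131.25
OG = 259/(259 − 12.9) = 1.0524
FG = 259/(259 − 2.3) = 1.0090
ABV = (1.0524 − 1.0090)·131.25

5.7038 % ABV


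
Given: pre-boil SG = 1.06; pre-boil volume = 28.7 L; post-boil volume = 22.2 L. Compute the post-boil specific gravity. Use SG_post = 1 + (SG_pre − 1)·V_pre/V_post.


pts_pre = (1.06 − 1)·1000 = 60.0000
pts_post = 60.0000·28.7/22.2 = 77.5676
SG_post = 1 + 77.5676/1000

1.0776


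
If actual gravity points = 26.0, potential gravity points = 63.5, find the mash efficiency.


efficiency = actual / potential × 100
efficiency = 26.0 / 63.5 × 100

40.9449 %


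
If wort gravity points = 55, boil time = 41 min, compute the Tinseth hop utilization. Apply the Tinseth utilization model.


U = 1.65·0.000125^(GP/1000) · (1 − e^(−0.04·t))/4.15
bigness = 1.65·0.000125^(55/1000) = 1.0065
boil_factor = (1 − e^(−0.04·41))/4.15 = 0.1942
U = 1.0065 · 0.1942

0.1955


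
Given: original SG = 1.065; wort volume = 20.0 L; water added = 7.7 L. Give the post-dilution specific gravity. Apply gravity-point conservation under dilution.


SG_new = 1 + (SG_old − 1)·V_old/(V_old + V_water)
pts = (1.065 − 1)·1000·20.0/(20.0 + 7.7) = 46.9314
SG_new = 1 + 46.9314/1000

1.0469


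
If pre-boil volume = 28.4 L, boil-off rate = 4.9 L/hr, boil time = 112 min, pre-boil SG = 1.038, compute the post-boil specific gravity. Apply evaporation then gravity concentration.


V_post = V_pre − rate·(t/60);  SG_post = 1 + (SG_pre−1)·V_pre/V_post
V_post = 28.4 − 4.9·(112/60) = 19.2533
SG_post = 1 + (1.038 − 1)·28.4/19.2533

1.0561


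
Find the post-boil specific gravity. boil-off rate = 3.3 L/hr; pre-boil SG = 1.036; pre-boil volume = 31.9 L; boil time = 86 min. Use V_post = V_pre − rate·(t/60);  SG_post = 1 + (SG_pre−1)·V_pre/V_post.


V_post = 31.9 − 3.3·(86/60) = 27.1700
SG_post = 1 + (1.036 − 1)·31.9/27.1700

1.0423


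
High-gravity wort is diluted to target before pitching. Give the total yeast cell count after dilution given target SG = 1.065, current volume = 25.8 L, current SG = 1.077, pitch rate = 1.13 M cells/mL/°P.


V_w = V·((SG_c−1)/(SG_t−1)−1);  °P = 259 − 259/SG_t;  cells = rate·(V+V_w)·°P
V_w = 25.8·((1.077−1)/(1.065−1)−1) = 4.7631
V_final = 25.8 + 4.7631 = 30.5631
°P = 259 − 259/1.065 = 15.8075
cells = 1.13·30.5631·15.8075

545.9326 billion cells


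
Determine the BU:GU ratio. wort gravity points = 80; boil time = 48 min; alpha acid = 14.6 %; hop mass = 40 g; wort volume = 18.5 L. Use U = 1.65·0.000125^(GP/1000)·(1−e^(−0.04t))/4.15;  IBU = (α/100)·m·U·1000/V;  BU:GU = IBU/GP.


U = 1.65·0.000125^(80/1000)·(1−e^(−0.04·48))/4.15 = 0.1653
IBU = (14.6/100)·40·0.1653·1000/18.5 = 52.1890
BU:GU = 52.1890/80

0.6524


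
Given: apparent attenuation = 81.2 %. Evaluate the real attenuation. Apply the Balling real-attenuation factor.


RA = AA · 0.8192
RA = 81.2 · 0.8192

66.5190 %


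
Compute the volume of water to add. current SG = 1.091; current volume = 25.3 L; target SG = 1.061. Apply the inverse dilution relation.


V_water = V·((SG_curr − 1)/(SG_target − 1) − 1)
V_water = 25.3·((1.091 − 1)/(1.061 − 1) − 1)

12.4426 L


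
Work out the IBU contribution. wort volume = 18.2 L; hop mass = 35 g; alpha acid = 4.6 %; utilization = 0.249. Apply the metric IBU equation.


IBU = (α/100)·mass·U·1000 / V
IBU = (4.6/100)·35·0.249·1000 / 18.2

22.0269 IBU


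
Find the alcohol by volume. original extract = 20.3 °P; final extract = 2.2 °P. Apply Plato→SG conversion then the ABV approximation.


SG = 259/(259 − P);  ABV = (OG − FG)·131.25
OG = 259/(259 − 20.3) = 1.0850
FG = 259/(259 − 2.2) = 1.0086
ABV = (1.0850 − 1.0086)·131.25

10.0376 % ABV


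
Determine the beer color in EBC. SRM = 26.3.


EBC = SRM · 1.97
EBC = 26.3 · 1.97

51.8110 EBC


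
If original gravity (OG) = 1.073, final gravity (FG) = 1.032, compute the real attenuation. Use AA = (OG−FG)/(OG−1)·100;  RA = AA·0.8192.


AA = (1.073 − 1.032)/(1.073 − 1)·100 = 56.1644
RA = 56.1644·0.8192

46.0099 %


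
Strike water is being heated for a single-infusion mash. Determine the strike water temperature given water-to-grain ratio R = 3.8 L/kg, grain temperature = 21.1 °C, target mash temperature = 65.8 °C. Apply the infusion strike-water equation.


T_strike = (0.41/R)·(T_mash − T_grain) + T_mash
T_strike = (0.41/3.8)·(65.8 − 21.1) + 65.8

70.6229 °C


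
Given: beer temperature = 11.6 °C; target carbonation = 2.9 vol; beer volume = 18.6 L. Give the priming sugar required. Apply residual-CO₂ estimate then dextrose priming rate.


residual = 14.695·(0.01821 + 0.09011·e^(−0.04·T));  sugar = (target − residual)·4.0·V
residual = 14.695·(0.01821 + 0.09011·e^(−0.04·11.6)) = 1.1002
sugar = (2.9 − 1.1002)·4.0·18.6

133.9063 g


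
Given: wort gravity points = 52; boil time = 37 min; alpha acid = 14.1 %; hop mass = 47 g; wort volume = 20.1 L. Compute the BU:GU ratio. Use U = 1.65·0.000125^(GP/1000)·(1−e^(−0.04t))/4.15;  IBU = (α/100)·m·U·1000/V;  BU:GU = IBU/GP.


U = 1.65·0.000125^(52/1000)·(1−e^(−0.04·37))/4.15 = 0.1924
IBU = (14.1/100)·47·0.1924·1000/20.1 = 63.4479
BU:GU = 63.4479/52

1.2202


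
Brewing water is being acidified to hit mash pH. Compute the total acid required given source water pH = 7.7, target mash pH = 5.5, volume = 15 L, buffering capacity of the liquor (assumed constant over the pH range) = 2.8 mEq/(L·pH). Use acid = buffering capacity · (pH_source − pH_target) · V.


acid = 2.8 · (7.7 − 5.5) · 15

92.4000 mEq


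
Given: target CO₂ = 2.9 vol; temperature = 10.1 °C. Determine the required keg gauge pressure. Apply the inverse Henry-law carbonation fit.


psi = vols/(0.01821 + 0.09011·e^(−0.04·T)) − 14.695
psi = 2.9/(0.01821 + 0.09011·e^(−0.04·10.1)) − 14.695

22.3083 psi


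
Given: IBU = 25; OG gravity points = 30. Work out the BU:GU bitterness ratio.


BU:GU = IBU / OG_points
BU:GU = 25 / 30

0.8333


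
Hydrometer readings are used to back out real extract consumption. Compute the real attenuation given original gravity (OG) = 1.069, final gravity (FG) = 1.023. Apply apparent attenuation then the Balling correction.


AA = (OG−FG)/(OG−1)·100;  RA = AA·0.8192
AA = (1.069 − 1.023)/(1.069 − 1)·100 = 66.6667
RA = 66.6667·0.8192

54.6133 %


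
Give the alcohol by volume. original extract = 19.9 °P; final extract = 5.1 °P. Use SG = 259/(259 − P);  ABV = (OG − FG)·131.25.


OG = 259/(259 − 19.9) = 1.0832
FG = 259/(259 − 5.1) = 1.0201
ABV = (1.0832 − 1.0201)·131.25

8.2874 % ABV


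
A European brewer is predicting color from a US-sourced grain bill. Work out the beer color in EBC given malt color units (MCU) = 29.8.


SRM = 1.4922·MCU^0.6859;  EBC = SRM·1.97
SRM = 1.4922·29.8^0.6859 = 15.3106
EBC = 15.3106·1.97

30.1619 EBC


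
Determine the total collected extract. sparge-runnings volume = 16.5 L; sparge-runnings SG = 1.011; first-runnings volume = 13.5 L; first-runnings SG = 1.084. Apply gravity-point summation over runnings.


total = Σ (SG_i − 1)·1000·V_i
first = (1.084 − 1)·1000·13.5 = 1134.0000
sparge = (1.011 − 1)·1000·16.5 = 181.5000
total = 1134.0000 + 181.5000

1315.5000 gravity·L


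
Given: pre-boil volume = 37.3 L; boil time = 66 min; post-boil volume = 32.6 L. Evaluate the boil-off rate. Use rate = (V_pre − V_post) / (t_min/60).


rate = (37.3 − 32.6) / (66/60)

4.2727 L/hr


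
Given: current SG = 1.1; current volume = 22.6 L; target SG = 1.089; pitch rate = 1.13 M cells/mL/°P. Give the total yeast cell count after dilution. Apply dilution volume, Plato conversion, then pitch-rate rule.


V_w = V·((SG_c−1)/(SG_t−1)−1);  °P = 259 − 259/SG_t;  cells = rate·(V+V_w)·°P
V_w = 22.6·((1.1−1)/(1.089−1)−1) = 2.7933
V_final = 22.6 + 2.7933 = 25.3933
°P = 259 − 259/1.089 = 21.1671
cells = 1.13·25.3933·21.1671

607.3776 billion cells


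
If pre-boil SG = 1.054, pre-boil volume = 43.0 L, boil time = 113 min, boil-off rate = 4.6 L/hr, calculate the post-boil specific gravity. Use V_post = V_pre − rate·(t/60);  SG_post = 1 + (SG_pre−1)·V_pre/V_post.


V_post = 43.0 − 4.6·(113/60) = 34.3367
SG_post = 1 + (1.054 − 1)·43.0/34.3367

1.0676


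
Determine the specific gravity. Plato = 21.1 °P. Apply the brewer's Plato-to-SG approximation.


SG = 259/(259 − P)
SG = 259/(259 − 21.1)

1.0887


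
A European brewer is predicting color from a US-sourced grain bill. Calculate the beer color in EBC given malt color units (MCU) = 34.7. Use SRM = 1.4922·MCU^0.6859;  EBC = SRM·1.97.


SRM = 1.4922·34.7^0.6859 = 16.9957
EBC = 16.9957·1.97

33.4815 EBC


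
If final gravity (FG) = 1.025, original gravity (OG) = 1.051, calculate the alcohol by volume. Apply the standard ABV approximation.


ABV = (OG − FG) · 131.25
ABV = (1.051 − 1.025) · 131.25

3.4125 % ABV


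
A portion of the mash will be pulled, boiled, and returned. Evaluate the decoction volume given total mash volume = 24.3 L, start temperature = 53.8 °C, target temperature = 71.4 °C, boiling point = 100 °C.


V_dec = V_total·(T_target − T_start)/(T_boil − T_start)
V_dec = 24.3·(71.4 − 53.8)/(100 − 53.8)

9.2571 L


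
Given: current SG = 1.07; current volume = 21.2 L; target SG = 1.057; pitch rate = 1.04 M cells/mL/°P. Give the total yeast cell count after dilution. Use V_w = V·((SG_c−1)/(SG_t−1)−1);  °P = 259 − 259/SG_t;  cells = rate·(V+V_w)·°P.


V_w = 21.2·((1.07−1)/(1.057−1)−1) = 4.8351
V_final = 21.2 + 4.8351 = 26.0351
°P = 259 − 259/1.057 = 13.9669
cells = 1.04·26.0351·13.9669

378.1743 billion cells


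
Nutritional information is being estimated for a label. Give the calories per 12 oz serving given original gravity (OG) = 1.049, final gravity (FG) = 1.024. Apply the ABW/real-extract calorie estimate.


ABW = (OG−FG)·131.25·0.79/FG;  °P = 259 − 259/SG (for OG→OE and FG→AE);  RE = 0.1808·OE + 0.8192·AE;  Cal = (6.9·ABW + 4·(RE−0.1))·FG·3.55
ABW = (1.049 − 1.024)·131.25·0.79/1.024 = 2.5314
OE = 259 − 259/1.049 = 12.0982 °P
AE = 259 − 259/1.024 = 6.0703 °P
RE = 0.1808·12.0982 + 0.8192·6.0703 = 7.1602 °P
Cal = (6.9·2.5314 + 4·(7.1602−0.1))·1.024·3.55

166.1559 kcal


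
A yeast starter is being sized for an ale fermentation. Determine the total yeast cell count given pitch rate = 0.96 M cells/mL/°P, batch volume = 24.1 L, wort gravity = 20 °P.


cells (billions) = rate · V_L · °P
cells = 0.96 · 24.1 · 20

462.7200 billion cells


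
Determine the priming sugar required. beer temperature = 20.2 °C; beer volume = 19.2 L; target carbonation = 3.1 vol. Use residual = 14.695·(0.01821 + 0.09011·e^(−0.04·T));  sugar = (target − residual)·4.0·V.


residual = 14.695·(0.01821 + 0.09011·e^(−0.04·20.2)) = 0.8578
sugar = (3.1 − 0.8578)·4.0·19.2

172.1978 g


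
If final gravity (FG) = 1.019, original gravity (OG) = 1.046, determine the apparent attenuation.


AA = (OG − FG)/(OG − 1) · 100
AA = (1.046 − 1.019)/(1.046 − 1) · 100

58.6957 %


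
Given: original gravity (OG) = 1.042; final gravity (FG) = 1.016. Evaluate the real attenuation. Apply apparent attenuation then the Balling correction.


AA = (OG−FG)/(OG−1)·100;  RA = AA·0.8192
AA = (1.042 − 1.016)/(1.042 − 1)·100 = 61.9048
RA = 61.9048·0.8192

50.7124 %


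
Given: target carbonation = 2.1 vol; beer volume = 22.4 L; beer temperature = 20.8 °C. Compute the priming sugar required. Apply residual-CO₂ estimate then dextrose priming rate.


residual = 14.695·(0.01821 + 0.09011·e^(−0.04·T));  sugar = (target − residual)·4.0·V
residual = 14.695·(0.01821 + 0.09011·e^(−0.04·20.8)) = 0.8438
sugar = (2.1 − 0.8438)·4.0·22.4

112.5516 g


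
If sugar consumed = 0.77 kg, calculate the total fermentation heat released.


Q = m_sugar · 590 kJ/kg
Q = 0.77 · 590

454.3000 kJ


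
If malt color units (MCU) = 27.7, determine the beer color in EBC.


SRM = 1.4922·MCU^0.6859;  EBC = SRM·1.97
SRM = 1.4922·27.7^0.6859 = 14.5621
EBC = 14.5621·1.97

28.6873 EBC


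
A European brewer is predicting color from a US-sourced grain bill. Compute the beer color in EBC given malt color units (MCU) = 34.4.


SRM = 1.4922·MCU^0.6859;  EBC = SRM·1.97
SRM = 1.4922·34.4^0.6859 = 16.8948
EBC = 16.8948·1.97

33.2827 EBC


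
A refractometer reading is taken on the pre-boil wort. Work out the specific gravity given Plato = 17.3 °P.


SG = 259/(259 − P)
SG = 259/(259 − 17.3)

1.0716


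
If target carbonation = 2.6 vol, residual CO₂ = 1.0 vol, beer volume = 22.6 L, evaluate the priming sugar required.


sugar = (target − residual)·4.0·V
sugar = (2.6 − 1.0)·4.0·22.6

144.6400 g


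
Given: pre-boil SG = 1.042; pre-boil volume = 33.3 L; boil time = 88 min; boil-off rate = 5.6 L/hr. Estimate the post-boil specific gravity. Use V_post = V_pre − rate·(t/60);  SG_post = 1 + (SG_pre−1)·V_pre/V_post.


V_post = 33.3 − 5.6·(88/60) = 25.0867
SG_post = 1 + (1.042 − 1)·33.3/25.0867

1.0558


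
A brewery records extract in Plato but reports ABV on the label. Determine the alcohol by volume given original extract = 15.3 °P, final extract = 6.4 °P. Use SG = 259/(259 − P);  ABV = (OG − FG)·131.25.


OG = 259/(259 − 15.3) = 1.0628
FG = 259/(259 − 6.4) = 1.0253
ABV = (1.0628 − 1.0253)·131.25

4.9147 % ABV


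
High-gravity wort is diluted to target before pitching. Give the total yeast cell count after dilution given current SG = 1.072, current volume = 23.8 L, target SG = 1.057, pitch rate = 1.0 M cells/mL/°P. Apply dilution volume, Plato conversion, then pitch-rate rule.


V_w = V·((SG_c−1)/(SG_t−1)−1);  °P = 259 − 259/SG_t;  cells = rate·(V+V_w)·°P
V_w = 23.8·((1.072−1)/(1.057−1)−1) = 6.2632
V_final = 23.8 + 6.2632 = 30.0632
°P = 259 − 259/1.057 = 13.9669
cells = 1.0·30.0632·13.9669

419.8887 billion cells


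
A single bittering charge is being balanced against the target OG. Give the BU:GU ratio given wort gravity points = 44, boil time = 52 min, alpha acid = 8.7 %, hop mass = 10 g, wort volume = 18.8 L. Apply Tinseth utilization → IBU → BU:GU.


U = 1.65·0.000125^(GP/1000)·(1−e^(−0.04t))/4.15;  IBU = (α/100)·m·U·1000/V;  BU:GU = IBU/GP
U = 1.65·0.000125^(44/1000)·(1−e^(−0.04·52))/4.15 = 0.2343
IBU = (8.7/100)·10·0.2343·1000/18.8 = 10.8419
BU:GU = 10.8419/44

0.2464


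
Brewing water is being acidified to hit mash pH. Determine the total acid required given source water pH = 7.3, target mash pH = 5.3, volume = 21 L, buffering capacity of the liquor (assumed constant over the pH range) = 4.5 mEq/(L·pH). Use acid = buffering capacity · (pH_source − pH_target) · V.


acid = 4.5 · (7.3 − 5.3) · 21

189.0000 mEq


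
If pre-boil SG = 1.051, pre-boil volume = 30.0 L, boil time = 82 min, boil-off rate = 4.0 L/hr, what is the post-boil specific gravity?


V_post = V_pre − rate·(t/60);  SG_post = 1 + (SG_pre−1)·V_pre/V_post
V_post = 30.0 − 4.0·(82/60) = 24.5333
SG_post = 1 + (1.051 − 1)·30.0/24.5333

1.0624


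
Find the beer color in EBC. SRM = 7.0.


EBC = SRM · 1.97
EBC = 7.0 · 1.97

13.7900 EBC
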